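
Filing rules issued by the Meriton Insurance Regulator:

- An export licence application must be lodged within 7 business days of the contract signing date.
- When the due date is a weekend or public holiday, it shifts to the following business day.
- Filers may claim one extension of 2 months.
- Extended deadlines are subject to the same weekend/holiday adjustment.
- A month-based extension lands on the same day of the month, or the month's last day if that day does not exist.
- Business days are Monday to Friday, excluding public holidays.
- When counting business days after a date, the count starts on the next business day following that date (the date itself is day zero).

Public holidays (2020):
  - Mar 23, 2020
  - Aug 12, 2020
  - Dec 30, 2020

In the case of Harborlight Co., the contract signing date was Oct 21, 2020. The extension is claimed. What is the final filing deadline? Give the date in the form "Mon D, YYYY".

Dec 31, 2020

Counting 7 business days after Oct 21, 2020 (skipping weekends and listed holidays) reaches Oct 30, 2020.
Oct 30, 2020 is a Friday and not a listed holiday, so it stands.
Add 2 months to Oct 30, 2020: Dec 30, 2020.
Dec 30, 2020 falls on a listed holiday. Rolling to the next business day gives Dec 31, 2020, a Thursday.
So the filing is due Dec 31, 2020.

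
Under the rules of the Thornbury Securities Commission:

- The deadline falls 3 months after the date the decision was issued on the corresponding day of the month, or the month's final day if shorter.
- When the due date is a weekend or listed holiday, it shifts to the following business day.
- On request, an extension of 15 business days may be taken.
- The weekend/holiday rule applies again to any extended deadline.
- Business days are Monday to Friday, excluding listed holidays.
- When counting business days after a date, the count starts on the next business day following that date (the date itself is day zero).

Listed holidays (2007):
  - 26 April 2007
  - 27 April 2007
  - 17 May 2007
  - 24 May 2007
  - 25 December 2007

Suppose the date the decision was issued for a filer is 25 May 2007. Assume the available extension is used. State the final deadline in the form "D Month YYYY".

17 September 2007

3 months after 25 May 2007, on the same day of the month, is 25 August 2007.
25 August 2007 falls on a Saturday. Rolling to the next business day gives 27 August 2007, a Monday.
Counting 15 further business days from 27 August 2007 reaches 17 September 2007.
17 September 2007 falls on a Monday, which is a business day, so no adjustment is needed.
The final due date is 17 September 2007.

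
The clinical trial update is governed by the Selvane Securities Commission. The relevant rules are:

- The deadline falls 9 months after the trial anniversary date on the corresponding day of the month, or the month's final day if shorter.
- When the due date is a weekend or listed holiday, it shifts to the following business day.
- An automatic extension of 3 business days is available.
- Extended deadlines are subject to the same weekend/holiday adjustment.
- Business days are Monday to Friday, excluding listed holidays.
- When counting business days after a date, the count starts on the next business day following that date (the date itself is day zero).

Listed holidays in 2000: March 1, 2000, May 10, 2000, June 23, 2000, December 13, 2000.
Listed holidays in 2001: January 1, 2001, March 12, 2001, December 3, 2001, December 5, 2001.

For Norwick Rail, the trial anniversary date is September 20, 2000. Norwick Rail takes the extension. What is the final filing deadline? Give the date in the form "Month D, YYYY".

June 25, 2001

Moving 9 months forward from September 20, 2000 on the corresponding day gives June 20, 2001.
June 20, 2001 falls on a Wednesday, which is a business day, so no adjustment is needed.
Counting 3 further business days from June 20, 2001 reaches June 25, 2001.
Since June 25, 2001 is a Monday and not a holiday, the date is unchanged.
Final deadline: June 25, 2001.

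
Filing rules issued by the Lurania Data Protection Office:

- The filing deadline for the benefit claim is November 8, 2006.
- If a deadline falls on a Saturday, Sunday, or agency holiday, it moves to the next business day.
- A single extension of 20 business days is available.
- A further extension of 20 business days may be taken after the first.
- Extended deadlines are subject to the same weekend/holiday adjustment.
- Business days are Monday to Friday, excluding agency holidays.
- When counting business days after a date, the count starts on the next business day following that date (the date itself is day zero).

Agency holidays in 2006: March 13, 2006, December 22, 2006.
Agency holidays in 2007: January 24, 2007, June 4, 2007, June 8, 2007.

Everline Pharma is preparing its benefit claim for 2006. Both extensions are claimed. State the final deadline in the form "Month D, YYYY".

January 4, 2007

Start from the fixed due date, November 8, 2006.
Since November 8, 2006 is a Wednesday and not a holiday, the date is unchanged.
Counting 20 further business days from November 8, 2006 reaches December 6, 2006.
December 6, 2006 is a Wednesday and not a listed holiday, so it stands.
Counting 20 further business days from December 6, 2006 reaches January 4, 2007.
January 4, 2007 (Thursday) is already a business day.
So the filing is due January 4, 2007.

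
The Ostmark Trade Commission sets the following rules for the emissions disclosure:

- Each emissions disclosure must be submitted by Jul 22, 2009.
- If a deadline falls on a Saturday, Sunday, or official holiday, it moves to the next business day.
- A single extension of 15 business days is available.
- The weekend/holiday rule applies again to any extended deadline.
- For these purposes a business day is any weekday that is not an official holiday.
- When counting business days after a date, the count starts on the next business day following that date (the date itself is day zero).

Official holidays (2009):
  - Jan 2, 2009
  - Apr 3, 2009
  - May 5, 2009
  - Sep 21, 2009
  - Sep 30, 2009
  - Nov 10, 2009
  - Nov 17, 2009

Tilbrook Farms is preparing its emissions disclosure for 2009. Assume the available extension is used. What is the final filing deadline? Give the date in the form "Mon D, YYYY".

The statutory due date is Jul 22, 2009.
Since Jul 22, 2009 is a Wednesday and not a holiday, the date is unchanged.
Applying the 15-business-day extension: 15 business days after Jul 22, 2009 is Aug 12, 2009.
Since Aug 12, 2009 is a Wednesday and not a holiday, the date is unchanged.
Final deadline: Aug 12, 2009.

Aug 12, 2009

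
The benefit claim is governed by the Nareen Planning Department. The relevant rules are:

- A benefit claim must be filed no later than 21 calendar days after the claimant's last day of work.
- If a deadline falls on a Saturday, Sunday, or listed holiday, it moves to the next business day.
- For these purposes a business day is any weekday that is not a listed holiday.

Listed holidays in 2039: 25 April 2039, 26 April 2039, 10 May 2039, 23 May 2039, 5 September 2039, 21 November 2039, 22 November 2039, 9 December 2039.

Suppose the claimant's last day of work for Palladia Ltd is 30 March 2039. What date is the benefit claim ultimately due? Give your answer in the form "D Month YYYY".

From 30 March 2039, 21 calendar days later is 20 April 2039.
20 April 2039 falls on a Wednesday, which is a business day, so no adjustment is needed.
Final deadline: 20 April 2039.

20 April 2039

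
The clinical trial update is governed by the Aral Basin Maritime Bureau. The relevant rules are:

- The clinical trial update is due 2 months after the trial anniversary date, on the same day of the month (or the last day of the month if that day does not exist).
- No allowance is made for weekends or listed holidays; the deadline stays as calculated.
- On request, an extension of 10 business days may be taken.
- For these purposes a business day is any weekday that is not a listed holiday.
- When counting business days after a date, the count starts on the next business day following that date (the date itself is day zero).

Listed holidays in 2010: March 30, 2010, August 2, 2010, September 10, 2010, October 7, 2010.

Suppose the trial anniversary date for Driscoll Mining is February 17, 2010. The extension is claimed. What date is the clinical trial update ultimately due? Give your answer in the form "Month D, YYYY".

April 30, 2010

2 months after February 17, 2010, on the same day of the month, is April 17, 2010.
April 17, 2010 falls on a Saturday. The rules make no weekend/holiday allowance, so it remains April 17, 2010.
The 10-business-day extension runs from April 17, 2010 to April 30, 2010.
No adjustment is made for weekends or holidays, so April 30, 2010 stands.
So the filing is due April 30, 2010.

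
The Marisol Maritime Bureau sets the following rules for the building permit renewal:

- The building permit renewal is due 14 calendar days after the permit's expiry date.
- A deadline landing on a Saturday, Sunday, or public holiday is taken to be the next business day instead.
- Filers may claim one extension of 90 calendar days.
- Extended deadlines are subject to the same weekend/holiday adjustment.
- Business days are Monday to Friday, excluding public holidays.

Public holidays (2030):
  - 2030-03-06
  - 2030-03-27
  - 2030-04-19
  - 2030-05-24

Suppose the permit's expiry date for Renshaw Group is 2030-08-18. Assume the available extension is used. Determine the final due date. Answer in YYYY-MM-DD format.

From 2030-08-18, 14 calendar days later is 2030-09-01.
2030-09-01 is a Sunday, so it moves to the next business day, 2030-09-02 (Monday).
Add the 90 calendar-day extension to 2030-09-02: 2030-12-01.
2030-12-01 falls on a Sunday. Rolling to the next business day gives 2030-12-02, a Monday.
Final deadline: 2030-12-02.

2030-12-02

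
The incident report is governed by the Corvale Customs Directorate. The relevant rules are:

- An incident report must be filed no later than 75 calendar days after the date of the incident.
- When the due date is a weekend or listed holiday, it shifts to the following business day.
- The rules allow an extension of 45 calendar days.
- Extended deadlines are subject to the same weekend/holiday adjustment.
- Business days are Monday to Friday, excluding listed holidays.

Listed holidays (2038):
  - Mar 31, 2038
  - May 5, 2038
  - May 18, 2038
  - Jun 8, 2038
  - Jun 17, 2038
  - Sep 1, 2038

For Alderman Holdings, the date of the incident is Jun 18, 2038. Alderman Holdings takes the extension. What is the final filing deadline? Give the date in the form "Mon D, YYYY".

From Jun 18, 2038, 75 calendar days later is Sep 1, 2038.
Sep 1, 2038 is a listed holiday, so it moves to the next business day, Sep 2, 2038 (Thursday).
The 45-calendar-day extension moves the deadline from Sep 2, 2038 to Oct 17, 2038.
Because Oct 17, 2038 is a Sunday, the deadline becomes Oct 18, 2038 (Monday).
The final due date is Oct 18, 2038.

Oct 18, 2038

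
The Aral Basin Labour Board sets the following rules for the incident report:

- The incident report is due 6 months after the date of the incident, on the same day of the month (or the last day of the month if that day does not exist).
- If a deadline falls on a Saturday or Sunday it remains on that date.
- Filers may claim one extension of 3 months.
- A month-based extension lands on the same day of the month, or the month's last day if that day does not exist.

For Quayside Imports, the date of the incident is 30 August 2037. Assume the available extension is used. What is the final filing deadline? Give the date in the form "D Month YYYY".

6 months from 30 August 2037 is 28 February 2038 (day 30 does not exist in February, so the month's last day is used).
28 February 2038 falls on a Sunday. The rules make no weekend/holiday allowance, so it remains 28 February 2038.
The 3 months extension carries 28 February 2038 to 28 May 2038.
28 May 2038 is a Friday; no weekend or holiday adjustment applies.
The final due date is 28 May 2038.

28 May 2038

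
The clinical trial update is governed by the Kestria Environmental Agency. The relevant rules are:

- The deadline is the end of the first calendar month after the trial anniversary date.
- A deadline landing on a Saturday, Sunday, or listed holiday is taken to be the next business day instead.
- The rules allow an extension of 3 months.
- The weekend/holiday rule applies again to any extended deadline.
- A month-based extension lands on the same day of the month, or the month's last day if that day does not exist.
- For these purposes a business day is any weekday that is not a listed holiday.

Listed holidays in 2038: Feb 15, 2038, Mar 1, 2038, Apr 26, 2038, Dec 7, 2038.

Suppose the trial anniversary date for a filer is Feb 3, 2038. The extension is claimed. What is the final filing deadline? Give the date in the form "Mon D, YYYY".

The first month after Feb 3, 2038 is March 2038, whose last day is Mar 31, 2038.
Mar 31, 2038 (Wednesday) is already a business day.
Applying the 3 months extension: 3 months after Mar 31, 2038 is Jun 30, 2038 (day 31 does not exist in June, so the month's last day is used).
Jun 30, 2038 is a Wednesday and not a listed holiday, so it stands.
The final due date is Jun 30, 2038.

Jun 30, 2038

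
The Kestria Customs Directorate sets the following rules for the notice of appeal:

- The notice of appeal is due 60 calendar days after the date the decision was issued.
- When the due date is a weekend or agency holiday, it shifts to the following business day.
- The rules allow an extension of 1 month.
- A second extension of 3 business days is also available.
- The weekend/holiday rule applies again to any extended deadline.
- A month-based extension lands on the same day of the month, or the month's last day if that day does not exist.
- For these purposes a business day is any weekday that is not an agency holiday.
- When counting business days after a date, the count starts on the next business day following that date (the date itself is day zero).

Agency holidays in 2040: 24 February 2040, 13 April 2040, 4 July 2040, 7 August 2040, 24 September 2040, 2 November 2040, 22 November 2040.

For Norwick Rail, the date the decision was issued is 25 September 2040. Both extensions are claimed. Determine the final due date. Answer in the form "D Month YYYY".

Trigger date 25 September 2040 + 60 calendar days = 24 November 2040.
24 November 2040 falls on a Saturday. Rolling to the next business day gives 26 November 2040, a Monday.
Add 1 month to 26 November 2040: 26 December 2040.
26 December 2040 falls on a Wednesday, which is a business day, so no adjustment is needed.
The 3-business-day extension runs from 26 December 2040 to 31 December 2040.
Since 31 December 2040 is a Monday and not a holiday, the date is unchanged.
Final deadline: 31 December 2040.

31 December 2040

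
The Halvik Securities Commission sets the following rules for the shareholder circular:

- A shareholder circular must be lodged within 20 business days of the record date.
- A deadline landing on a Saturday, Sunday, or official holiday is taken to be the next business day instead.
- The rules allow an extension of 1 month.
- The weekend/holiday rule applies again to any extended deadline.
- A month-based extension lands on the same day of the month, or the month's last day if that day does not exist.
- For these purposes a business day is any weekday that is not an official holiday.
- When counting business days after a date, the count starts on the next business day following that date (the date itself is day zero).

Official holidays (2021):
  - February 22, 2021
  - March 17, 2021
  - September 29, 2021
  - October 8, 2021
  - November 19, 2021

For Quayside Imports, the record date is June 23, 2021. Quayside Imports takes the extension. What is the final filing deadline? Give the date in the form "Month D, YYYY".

Counting 20 business days after June 23, 2021 (skipping weekends and listed holidays) reaches July 21, 2021.
July 21, 2021 is a Wednesday and not a listed holiday, so it stands.
Add 1 month to July 21, 2021: August 21, 2021.
August 21, 2021 falls on a Saturday. Rolling to the next business day gives August 23, 2021, a Monday.
So the filing is due August 23, 2021.

August 23, 2021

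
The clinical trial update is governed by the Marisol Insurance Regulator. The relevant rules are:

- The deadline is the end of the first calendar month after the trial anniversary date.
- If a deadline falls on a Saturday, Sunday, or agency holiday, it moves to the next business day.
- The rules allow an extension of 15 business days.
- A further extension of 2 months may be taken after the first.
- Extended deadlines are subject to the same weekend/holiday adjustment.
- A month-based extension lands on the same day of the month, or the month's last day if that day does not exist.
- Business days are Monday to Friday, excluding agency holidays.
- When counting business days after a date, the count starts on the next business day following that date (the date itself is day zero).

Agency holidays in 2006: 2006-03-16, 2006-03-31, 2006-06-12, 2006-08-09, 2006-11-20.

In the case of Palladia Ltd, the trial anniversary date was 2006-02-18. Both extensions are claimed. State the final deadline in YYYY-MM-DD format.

The first month after 2006-02-18 is March 2006, whose last day is 2006-03-31.
2006-03-31 falls on a listed holiday. Rolling to the next business day gives 2006-04-03, a Monday.
Applying the 15-business-day extension: 15 business days after 2006-04-03 is 2006-04-24.
2006-04-24 (Monday) is already a business day.
Applying the 2 months extension: 2 months after 2006-04-24 is 2006-06-24.
2006-06-24 falls on a Saturday. Rolling to the next business day gives 2006-06-26, a Monday.
Deadline: 2006-06-26.

2006-06-26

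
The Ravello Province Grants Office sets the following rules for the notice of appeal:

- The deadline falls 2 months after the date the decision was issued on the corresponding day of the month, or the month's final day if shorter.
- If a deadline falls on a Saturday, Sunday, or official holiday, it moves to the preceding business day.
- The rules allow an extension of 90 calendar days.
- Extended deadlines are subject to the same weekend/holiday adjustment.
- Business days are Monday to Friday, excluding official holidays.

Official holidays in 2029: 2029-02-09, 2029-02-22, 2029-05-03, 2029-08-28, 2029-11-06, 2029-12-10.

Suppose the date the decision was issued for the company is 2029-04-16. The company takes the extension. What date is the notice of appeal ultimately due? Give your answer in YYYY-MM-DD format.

Moving 2 months forward from 2029-04-16 on the corresponding day gives 2029-06-16.
2029-06-16 is a Saturday, so it moves to the preceding business day, 2029-06-15 (Friday).
Add the 90 calendar-day extension to 2029-06-15: 2029-09-13.
2029-09-13 is a Thursday and not a listed holiday, so it stands.
The final due date is 2029-09-13.

2029-09-13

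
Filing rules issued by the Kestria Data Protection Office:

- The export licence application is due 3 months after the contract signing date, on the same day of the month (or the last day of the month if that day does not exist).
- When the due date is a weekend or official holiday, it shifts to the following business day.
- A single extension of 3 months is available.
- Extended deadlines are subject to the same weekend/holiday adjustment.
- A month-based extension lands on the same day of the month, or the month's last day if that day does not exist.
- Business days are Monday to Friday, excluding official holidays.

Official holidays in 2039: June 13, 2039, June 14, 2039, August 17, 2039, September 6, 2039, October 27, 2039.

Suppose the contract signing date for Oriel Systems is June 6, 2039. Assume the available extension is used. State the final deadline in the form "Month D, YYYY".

December 7, 2039

3 months from June 6, 2039 is September 6, 2039.
September 6, 2039 is a listed holiday; the next business day is September 7, 2039 (Wednesday).
Add 3 months to September 7, 2039: December 7, 2039.
December 7, 2039 is a Wednesday and not a listed holiday, so it stands.
So the filing is due December 7, 2039.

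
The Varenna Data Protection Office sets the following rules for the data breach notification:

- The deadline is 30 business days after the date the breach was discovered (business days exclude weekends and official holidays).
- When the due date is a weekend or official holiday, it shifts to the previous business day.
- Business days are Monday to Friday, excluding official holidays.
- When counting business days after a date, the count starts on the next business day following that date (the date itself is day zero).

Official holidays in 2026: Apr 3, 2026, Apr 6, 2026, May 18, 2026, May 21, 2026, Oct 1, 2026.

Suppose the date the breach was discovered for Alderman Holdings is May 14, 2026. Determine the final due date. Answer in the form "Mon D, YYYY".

30 business days after May 14, 2026, excluding weekends and holidays, is Jun 29, 2026.
Jun 29, 2026 (Monday) is already a business day.
So the filing is due Jun 29, 2026.

Jun 29, 2026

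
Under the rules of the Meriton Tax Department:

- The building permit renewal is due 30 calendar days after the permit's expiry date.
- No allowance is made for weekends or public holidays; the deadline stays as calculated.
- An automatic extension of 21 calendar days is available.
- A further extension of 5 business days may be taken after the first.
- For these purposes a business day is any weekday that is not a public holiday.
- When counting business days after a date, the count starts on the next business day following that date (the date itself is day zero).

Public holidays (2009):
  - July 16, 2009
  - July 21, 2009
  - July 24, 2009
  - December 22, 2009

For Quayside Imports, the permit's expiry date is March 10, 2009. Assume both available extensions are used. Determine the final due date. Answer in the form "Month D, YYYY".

May 7, 2009

From March 10, 2009, 30 calendar days later is April 9, 2009.
April 9, 2009 is a Thursday; no weekend or holiday adjustment applies.
Add the 21 calendar-day extension to April 9, 2009: April 30, 2009.
April 30, 2009 is a Thursday; no weekend or holiday adjustment applies.
The 5-business-day extension runs from April 30, 2009 to May 7, 2009.
No adjustment is made for weekends or holidays, so May 7, 2009 stands.
So the filing is due May 7, 2009.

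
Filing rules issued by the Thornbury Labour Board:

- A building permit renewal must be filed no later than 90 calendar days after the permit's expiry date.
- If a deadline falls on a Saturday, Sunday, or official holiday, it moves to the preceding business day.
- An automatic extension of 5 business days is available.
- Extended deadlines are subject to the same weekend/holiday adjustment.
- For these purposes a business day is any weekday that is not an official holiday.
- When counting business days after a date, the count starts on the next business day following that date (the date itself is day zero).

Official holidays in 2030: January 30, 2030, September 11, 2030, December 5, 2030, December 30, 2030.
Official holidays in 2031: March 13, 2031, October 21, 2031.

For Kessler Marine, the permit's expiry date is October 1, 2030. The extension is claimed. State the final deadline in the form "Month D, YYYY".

January 6, 2031

90 calendar days after October 1, 2030 is December 30, 2030.
Because December 30, 2030 is a listed holiday, the deadline becomes December 27, 2030 (Friday).
The 5-business-day extension runs from December 27, 2030 to January 6, 2031.
Since January 6, 2031 is a Monday and not a holiday, the date is unchanged.
Final deadline: January 6, 2031.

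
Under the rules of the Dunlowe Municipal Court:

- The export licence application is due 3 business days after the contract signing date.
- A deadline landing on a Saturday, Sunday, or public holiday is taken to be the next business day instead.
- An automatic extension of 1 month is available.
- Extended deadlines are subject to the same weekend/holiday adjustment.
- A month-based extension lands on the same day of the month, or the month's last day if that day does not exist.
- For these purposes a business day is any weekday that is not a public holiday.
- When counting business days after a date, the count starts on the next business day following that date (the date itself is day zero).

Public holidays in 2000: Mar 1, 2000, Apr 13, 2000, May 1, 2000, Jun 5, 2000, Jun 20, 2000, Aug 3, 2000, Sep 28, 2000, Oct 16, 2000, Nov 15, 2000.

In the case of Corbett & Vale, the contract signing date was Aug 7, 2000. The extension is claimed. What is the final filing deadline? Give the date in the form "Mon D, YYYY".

Sep 11, 2000

Starting the day after Aug 7, 2000 and counting 3 business days lands on Aug 10, 2000.
Since Aug 10, 2000 is a Thursday and not a holiday, the date is unchanged.
Add 1 month to Aug 10, 2000: Sep 10, 2000.
Sep 10, 2000 is a Sunday; the next business day is Sep 11, 2000 (Monday).
The final due date is Sep 11, 2000.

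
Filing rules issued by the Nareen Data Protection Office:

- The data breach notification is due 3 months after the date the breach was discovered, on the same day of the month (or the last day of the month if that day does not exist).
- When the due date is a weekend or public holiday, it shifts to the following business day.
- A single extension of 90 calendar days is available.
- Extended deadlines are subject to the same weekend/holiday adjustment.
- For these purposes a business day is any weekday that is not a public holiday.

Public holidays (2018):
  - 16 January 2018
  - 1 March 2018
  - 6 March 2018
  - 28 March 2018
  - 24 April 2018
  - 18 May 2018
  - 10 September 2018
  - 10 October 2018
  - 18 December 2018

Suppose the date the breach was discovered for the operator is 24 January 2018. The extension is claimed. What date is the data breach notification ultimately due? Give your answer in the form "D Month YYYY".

Moving 3 months forward from 24 January 2018 on the corresponding day gives 24 April 2018.
24 April 2018 is a listed holiday; the next business day is 25 April 2018 (Wednesday).
The 90-calendar-day extension moves the deadline from 25 April 2018 to 24 July 2018.
24 July 2018 falls on a Tuesday, which is a business day, so no adjustment is needed.
Deadline: 24 July 2018.

24 July 2018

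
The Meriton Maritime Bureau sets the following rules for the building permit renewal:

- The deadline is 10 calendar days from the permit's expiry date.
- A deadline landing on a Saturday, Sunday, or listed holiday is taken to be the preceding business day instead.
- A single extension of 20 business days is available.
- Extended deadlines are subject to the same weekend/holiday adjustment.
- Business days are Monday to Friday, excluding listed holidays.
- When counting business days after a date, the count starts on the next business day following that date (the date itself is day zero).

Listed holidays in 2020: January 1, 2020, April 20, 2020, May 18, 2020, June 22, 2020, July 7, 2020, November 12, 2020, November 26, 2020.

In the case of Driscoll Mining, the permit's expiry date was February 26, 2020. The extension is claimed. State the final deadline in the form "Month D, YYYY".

April 3, 2020

10 calendar days after February 26, 2020 is March 7, 2020.
March 7, 2020 is a Saturday, so it moves to the preceding business day, March 6, 2020 (Friday).
Counting 20 further business days from March 6, 2020 reaches April 3, 2020.
April 3, 2020 (Friday) is already a business day.
Deadline: April 3, 2020.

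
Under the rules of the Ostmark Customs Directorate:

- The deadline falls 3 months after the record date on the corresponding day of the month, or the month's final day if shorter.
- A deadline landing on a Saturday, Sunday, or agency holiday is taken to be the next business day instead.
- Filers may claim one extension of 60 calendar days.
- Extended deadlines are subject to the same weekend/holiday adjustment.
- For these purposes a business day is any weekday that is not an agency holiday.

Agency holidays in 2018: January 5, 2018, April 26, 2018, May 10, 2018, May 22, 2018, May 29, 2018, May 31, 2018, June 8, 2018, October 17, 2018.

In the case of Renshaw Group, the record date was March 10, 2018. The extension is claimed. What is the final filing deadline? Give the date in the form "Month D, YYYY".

August 10, 2018

3 months from March 10, 2018 is June 10, 2018.
June 10, 2018 is a Sunday, so it moves to the next business day, June 11, 2018 (Monday).
With the 60-day extension, June 11, 2018 becomes August 10, 2018.
August 10, 2018 is a Friday and not a listed holiday, so it stands.
Final deadline: August 10, 2018.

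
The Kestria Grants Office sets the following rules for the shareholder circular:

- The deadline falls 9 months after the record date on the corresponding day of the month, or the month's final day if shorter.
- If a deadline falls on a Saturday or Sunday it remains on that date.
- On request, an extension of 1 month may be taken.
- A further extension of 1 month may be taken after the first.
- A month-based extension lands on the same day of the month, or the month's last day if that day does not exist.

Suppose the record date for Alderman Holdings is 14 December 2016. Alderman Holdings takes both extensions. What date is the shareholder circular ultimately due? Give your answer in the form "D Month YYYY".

9 months after 14 December 2016, on the same day of the month, is 14 September 2017.
No adjustment is made for weekends or holidays, so 14 September 2017 stands.
Add 1 month to 14 September 2017: 14 October 2017.
No adjustment is made for weekends or holidays, so 14 October 2017 stands.
Applying the 1 month extension: 1 month after 14 October 2017 is 14 November 2017.
14 November 2017 falls on a Tuesday. The rules make no weekend/holiday allowance, so it remains 14 November 2017.
Deadline: 14 November 2017.

14 November 2017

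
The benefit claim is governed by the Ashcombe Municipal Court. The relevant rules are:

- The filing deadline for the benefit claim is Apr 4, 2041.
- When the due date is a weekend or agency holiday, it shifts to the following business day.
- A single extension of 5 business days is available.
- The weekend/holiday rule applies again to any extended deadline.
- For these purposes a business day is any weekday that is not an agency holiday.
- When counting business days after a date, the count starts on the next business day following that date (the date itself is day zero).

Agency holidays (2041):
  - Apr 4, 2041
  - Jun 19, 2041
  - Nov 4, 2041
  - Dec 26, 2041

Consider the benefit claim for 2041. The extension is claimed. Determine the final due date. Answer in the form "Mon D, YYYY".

The stated deadline is Apr 4, 2041.
Apr 4, 2041 is a listed holiday; the next business day is Apr 5, 2041 (Friday).
Applying the 5-business-day extension: 5 business days after Apr 5, 2041 is Apr 12, 2041.
Apr 12, 2041 is a Friday and not a listed holiday, so it stands.
So the filing is due Apr 12, 2041.

Apr 12, 2041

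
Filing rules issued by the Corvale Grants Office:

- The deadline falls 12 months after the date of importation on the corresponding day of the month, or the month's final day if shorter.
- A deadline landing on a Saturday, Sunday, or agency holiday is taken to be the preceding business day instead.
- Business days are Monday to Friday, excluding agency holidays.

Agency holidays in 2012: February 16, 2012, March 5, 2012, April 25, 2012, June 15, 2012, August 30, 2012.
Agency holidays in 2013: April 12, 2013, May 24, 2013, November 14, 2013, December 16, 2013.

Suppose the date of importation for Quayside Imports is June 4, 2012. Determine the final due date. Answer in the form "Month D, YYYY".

12 months from June 4, 2012 is June 4, 2013.
Since June 4, 2013 is a Tuesday and not a holiday, the date is unchanged.
Final deadline: June 4, 2013.

June 4, 2013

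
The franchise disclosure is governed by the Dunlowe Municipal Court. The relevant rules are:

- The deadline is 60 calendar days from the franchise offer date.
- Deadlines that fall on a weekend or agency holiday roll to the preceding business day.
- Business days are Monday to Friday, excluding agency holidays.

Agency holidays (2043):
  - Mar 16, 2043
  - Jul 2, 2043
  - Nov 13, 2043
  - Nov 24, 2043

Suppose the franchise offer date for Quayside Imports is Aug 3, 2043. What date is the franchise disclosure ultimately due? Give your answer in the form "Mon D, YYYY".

Adding 60 calendar days to Aug 3, 2043 gives Oct 2, 2043.
Oct 2, 2043 (Friday) is already a business day.
So the filing is due Oct 2, 2043.

Oct 2, 2043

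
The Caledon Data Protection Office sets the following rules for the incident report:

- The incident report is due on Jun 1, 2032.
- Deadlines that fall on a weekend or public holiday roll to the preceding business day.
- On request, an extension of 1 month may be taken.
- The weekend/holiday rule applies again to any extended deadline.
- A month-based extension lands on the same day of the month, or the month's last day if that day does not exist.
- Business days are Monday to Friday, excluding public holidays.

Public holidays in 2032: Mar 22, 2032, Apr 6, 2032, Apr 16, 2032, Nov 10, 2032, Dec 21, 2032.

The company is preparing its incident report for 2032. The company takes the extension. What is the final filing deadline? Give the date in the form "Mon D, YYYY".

The statutory due date is Jun 1, 2032.
Jun 1, 2032 is a Tuesday and not a listed holiday, so it stands.
Add 1 month to Jun 1, 2032: Jul 1, 2032.
Jul 1, 2032 is a Thursday and not a listed holiday, so it stands.
Deadline: Jul 1, 2032.

Jul 1, 2032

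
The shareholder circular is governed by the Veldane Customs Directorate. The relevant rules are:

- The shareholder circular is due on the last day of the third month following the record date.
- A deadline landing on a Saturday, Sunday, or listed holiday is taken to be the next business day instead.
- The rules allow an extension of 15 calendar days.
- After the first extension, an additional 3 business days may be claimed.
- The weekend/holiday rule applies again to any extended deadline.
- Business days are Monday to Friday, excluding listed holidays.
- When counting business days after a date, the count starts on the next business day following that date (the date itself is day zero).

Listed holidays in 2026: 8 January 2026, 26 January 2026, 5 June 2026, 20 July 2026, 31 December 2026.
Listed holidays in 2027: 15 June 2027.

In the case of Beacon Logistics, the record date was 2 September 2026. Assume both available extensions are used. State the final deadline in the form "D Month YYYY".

21 January 2027

3 months after 2 September 2026 is December 2026; that month ends on 31 December 2026.
31 December 2026 is a listed holiday; the next business day is 1 January 2027 (Friday).
The 15-calendar-day extension moves the deadline from 1 January 2027 to 16 January 2027.
16 January 2027 is a Saturday, so it moves to the next business day, 18 January 2027 (Monday).
The 3-business-day extension runs from 18 January 2027 to 21 January 2027.
21 January 2027 falls on a Thursday, which is a business day, so no adjustment is needed.
So the filing is due 21 January 2027.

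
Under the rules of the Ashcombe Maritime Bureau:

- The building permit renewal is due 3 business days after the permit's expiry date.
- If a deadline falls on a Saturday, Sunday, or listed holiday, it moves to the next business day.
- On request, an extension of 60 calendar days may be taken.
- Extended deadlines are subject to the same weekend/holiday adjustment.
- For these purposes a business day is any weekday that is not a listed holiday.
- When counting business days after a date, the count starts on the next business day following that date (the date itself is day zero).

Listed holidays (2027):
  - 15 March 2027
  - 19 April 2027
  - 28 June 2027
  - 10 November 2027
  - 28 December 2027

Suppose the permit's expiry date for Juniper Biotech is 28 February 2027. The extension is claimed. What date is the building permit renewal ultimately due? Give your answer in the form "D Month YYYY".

Counting 3 business days after 28 February 2027 (skipping weekends and listed holidays) reaches 3 March 2027.
3 March 2027 is a Wednesday and not a listed holiday, so it stands.
Add the 60 calendar-day extension to 3 March 2027: 2 May 2027.
Because 2 May 2027 is a Sunday, the deadline becomes 3 May 2027 (Monday).
The final due date is 3 May 2027.

3 May 2027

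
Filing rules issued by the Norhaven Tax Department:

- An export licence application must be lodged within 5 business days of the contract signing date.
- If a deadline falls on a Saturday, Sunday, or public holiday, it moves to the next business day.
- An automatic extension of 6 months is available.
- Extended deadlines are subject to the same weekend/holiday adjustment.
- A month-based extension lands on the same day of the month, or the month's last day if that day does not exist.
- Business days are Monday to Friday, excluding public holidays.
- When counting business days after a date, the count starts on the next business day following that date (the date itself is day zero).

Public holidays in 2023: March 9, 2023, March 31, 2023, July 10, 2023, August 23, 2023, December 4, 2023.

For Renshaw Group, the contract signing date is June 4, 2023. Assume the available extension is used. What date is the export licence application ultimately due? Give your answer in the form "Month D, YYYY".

Starting the day after June 4, 2023 and counting 5 business days lands on June 9, 2023.
June 9, 2023 is a Friday and not a listed holiday, so it stands.
Add 6 months to June 9, 2023: December 9, 2023.
December 9, 2023 is a Saturday; the next business day is December 11, 2023 (Monday).
Deadline: December 11, 2023.

December 11, 2023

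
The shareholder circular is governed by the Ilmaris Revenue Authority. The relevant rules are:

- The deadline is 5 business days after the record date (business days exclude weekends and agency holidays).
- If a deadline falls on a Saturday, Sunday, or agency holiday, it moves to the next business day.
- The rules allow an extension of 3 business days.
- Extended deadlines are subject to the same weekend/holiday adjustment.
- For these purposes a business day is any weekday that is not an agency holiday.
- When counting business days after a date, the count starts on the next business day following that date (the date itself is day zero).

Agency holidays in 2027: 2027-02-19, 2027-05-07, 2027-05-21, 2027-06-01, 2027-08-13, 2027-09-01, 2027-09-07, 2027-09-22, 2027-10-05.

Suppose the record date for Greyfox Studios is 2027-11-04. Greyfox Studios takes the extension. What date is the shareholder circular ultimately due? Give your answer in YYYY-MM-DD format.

2027-11-16

5 business days after 2027-11-04, excluding weekends and holidays, is 2027-11-11.
2027-11-11 is a Thursday and not a listed holiday, so it stands.
Counting 3 further business days from 2027-11-11 reaches 2027-11-16.
Since 2027-11-16 is a Tuesday and not a holiday, the date is unchanged.
So the filing is due 2027-11-16.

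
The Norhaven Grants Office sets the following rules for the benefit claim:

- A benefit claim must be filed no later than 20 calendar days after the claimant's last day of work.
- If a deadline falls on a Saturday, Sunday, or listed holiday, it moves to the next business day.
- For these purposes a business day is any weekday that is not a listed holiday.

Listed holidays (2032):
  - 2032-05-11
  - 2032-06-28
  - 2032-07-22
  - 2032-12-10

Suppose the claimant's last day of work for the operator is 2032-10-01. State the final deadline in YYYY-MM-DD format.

2032-10-21

Trigger date 2032-10-01 + 20 calendar days = 2032-10-21.
2032-10-21 falls on a Thursday, which is a business day, so no adjustment is needed.
The final due date is 2032-10-21.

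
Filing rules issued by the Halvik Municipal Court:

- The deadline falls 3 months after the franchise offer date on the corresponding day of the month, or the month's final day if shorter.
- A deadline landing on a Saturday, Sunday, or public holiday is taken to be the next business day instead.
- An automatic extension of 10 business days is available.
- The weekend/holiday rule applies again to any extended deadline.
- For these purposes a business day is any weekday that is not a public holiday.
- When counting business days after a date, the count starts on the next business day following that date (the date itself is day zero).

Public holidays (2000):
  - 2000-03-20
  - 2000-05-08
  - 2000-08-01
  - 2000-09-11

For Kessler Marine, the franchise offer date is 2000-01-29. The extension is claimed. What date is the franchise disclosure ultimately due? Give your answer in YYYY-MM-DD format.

3 months after 2000-01-29, on the same day of the month, is 2000-04-29.
2000-04-29 is a Saturday; the next business day is 2000-05-01 (Monday).
Applying the 10-business-day extension: 10 business days after 2000-05-01 is 2000-05-16.
2000-05-16 (Tuesday) is already a business day.
So the filing is due 2000-05-16.

2000-05-16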